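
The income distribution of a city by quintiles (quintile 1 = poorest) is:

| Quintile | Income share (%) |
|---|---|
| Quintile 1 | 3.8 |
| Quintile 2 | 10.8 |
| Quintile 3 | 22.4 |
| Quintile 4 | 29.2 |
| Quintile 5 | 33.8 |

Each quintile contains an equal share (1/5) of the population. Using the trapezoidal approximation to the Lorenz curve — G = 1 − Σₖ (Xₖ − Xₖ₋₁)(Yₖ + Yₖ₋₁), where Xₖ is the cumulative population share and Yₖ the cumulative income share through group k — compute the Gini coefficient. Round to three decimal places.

Cumulative income shares Yₖ: 0.0380, 0.1460, 0.3700, 0.6620, 1.0000
Σ (Xₖ−Xₖ₋₁)(Yₖ+Yₖ₋₁) = (1/5)(0.0380+0.0000) + (1/5)(0.1460+0.0380) + (1/5)(0.3700+0.1460) + (1/5)(0.6620+0.3700) + (1/5)(1.0000+0.6620)
  = 0.0076 + 0.0368 + 0.1032 + 0.2064 + 0.3324 = 0.6864
G = 1 − 0.6864 = 0.3136

0.314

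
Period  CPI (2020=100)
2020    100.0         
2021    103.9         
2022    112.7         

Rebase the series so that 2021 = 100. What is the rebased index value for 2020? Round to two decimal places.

Rebased(2020) = 100.0 / 103.9 × 100 = 96.2464

96.25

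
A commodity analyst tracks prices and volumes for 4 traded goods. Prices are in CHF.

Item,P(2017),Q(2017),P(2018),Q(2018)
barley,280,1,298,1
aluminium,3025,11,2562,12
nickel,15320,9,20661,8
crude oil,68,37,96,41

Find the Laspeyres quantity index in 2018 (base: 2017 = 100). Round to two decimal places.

Laspeyres quantity index uses base-period prices as weights.
ΣP(2017)·Q(2018) = 280×1 + 3025×12 + 15320×8 + 68×41 = 280 + 36300 + 122560 + 2788 = 161928
ΣP(2017)·Q(2017) = 280×1 + 3025×11 + 15320×9 + 68×37 = 280 + 33275 + 137880 + 2516 = 173951
Index = 161928 / 173951 × 100 = 93.0883

93.09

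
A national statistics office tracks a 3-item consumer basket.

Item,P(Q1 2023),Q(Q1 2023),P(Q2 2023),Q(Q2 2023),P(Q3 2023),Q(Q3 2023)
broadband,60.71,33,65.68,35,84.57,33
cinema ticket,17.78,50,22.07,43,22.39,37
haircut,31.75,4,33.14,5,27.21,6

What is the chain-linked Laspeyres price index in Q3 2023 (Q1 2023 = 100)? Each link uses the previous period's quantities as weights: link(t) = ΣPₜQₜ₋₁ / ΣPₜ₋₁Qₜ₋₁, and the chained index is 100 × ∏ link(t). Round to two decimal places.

Link Q1 2023→Q2 2023:
ΣP(Q2 2023)Q(Q1 2023) = 65.68×33 + 22.07×50 + 33.14×4 = 2167.44 + 1103.5 + 132.56 = 3403.5
ΣP(Q1 2023)Q(Q1 2023) = 60.71×33 + 17.78×50 + 31.75×4 = 2003.43 + 889 + 127 = 3019.43
link = 3403.5/3019.43 = 1.127200
Link Q2 2023→Q3 2023:
ΣP(Q3 2023)Q(Q2 2023) = 84.57×35 + 22.39×43 + 27.21×5 = 2959.95 + 962.77 + 136.05 = 4058.77
ΣP(Q2 2023)Q(Q2 2023) = 65.68×35 + 22.07×43 + 33.14×5 = 2298.8 + 949.01 + 165.7 = 3413.51
link = 4058.77/3413.51 = 1.189031
Chained index = 100 × 1.127200 × 1.189031 = 134.0275

134.03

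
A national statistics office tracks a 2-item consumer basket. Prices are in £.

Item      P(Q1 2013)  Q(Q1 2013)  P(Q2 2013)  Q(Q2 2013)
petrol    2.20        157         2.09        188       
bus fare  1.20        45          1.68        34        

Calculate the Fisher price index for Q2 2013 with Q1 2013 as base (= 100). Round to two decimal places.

Laspeyres component (base-period weights):
ΣP(Q2 2013)Q(Q1 2013) = 2.09×157 + 1.68×45 = 328.13 + 75.6 = 403.73
ΣP(Q1 2013)Q(Q1 2013) = 2.20×157 + 1.20×45 = 345.4 + 54 = 399.4
L = 403.73 / 399.4 × 100 = 101.0841
Paasche component (current-period weights):
ΣP(Q2 2013)Q(Q2 2013) = 2.09×188 + 1.68×34 = 392.92 + 57.12 = 450.04
ΣP(Q1 2013)Q(Q2 2013) = 2.20×188 + 1.20×34 = 413.6 + 40.8 = 454.4
P = 450.04 / 454.4 × 100 = 99.0405
Fisher = √(L × P) = √(101.0841 × 99.0405) = 100.0571

100.06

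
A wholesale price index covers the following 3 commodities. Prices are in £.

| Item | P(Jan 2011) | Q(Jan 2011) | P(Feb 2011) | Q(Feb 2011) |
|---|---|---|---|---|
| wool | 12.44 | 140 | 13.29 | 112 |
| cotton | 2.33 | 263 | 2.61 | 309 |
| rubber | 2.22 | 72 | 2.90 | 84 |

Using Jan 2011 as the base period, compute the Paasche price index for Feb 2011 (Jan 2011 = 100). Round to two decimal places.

110.39

Paasche price index uses current-period quantities as weights.
ΣP(Feb 2011)·Q(Feb 2011) = 13.29×112 + 2.61×309 + 2.90×84 = 1488.48 + 806.49 + 243.6 = 2538.57
ΣP(Jan 2011)·Q(Feb 2011) = 12.44×112 + 2.33×309 + 2.22×84 = 1393.28 + 719.97 + 186.48 = 2299.73
Index = 2538.57 / 2299.73 × 100 = 110.3856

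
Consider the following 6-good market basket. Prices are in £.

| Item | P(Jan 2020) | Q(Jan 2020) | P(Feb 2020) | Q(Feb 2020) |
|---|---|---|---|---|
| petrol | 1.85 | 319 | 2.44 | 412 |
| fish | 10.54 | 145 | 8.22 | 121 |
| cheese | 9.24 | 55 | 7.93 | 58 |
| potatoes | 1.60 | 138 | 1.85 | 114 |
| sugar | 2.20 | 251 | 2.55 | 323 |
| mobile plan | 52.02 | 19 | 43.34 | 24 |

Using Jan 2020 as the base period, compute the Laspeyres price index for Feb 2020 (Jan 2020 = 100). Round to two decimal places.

94.01

Laspeyres price index uses base-period quantities as weights.
ΣP(Feb 2020)·Q(Jan 2020) = 2.44×319 + 8.22×145 + 7.93×55 + 1.85×138 + 2.55×251 + 43.34×19 = 778.36 + 1191.9 + 436.15 + 255.3 + 640.05 + 823.46 = 4125.22
ΣP(Jan 2020)·Q(Jan 2020) = 1.85×319 + 10.54×145 + 9.24×55 + 1.60×138 + 2.20×251 + 52.02×19 = 590.15 + 1528.3 + 508.2 + 220.8 + 552.2 + 988.38 = 4388.03
Index = 4125.22 / 4388.03 × 100 = 94.0108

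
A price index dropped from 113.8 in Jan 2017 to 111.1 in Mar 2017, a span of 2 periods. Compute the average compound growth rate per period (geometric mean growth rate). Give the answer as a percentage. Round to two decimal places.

Growth factor = (111.1/113.8)^(1/2) = (0.976274)^(1/2) = 0.988066
Growth rate = 0.988066 − 1 = -0.011934 = -1.1934%

-1.19%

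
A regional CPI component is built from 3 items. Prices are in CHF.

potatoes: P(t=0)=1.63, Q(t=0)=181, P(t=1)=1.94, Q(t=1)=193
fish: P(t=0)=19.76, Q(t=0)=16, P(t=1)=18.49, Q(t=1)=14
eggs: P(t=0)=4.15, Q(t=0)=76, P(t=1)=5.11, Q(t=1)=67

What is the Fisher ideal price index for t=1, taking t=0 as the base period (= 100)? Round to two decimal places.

Laspeyres component (base-period weights):
ΣP(t=1)Q(t=0) = 1.94×181 + 18.49×16 + 5.11×76 = 351.14 + 295.84 + 388.36 = 1035.34
ΣP(t=0)Q(t=0) = 1.63×181 + 19.76×16 + 4.15×76 = 295.03 + 316.16 + 315.4 = 926.59
L = 1035.34 / 926.59 × 100 = 111.7366
Paasche component (current-period weights):
ΣP(t=1)Q(t=1) = 1.94×193 + 18.49×14 + 5.11×67 = 374.42 + 258.86 + 342.37 = 975.65
ΣP(t=0)Q(t=1) = 1.63×193 + 19.76×14 + 4.15×67 = 314.59 + 276.64 + 278.05 = 869.28
P = 975.65 / 869.28 × 100 = 112.2366
Fisher = √(L × P) = √(111.7366 × 112.2366) = 111.9863

111.99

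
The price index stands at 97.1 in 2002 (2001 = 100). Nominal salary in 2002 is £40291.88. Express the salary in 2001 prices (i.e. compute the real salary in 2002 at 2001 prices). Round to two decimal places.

41495.24

Real = Nominal ÷ (Index/100) = 40291.88 ÷ (97.1/100)
     = 40291.88 ÷ 0.971 = 41495.2420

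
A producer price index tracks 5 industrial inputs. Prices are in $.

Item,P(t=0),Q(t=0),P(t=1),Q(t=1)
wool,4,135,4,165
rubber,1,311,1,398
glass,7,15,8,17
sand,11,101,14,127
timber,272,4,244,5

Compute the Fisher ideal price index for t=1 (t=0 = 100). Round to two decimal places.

106.54

Laspeyres component (base-period weights):
ΣP(t=1)Q(t=0) = 4×135 + 1×311 + 8×15 + 14×101 + 244×4 = 540 + 311 + 120 + 1414 + 976 = 3361
ΣP(t=0)Q(t=0) = 4×135 + 1×311 + 7×15 + 11×101 + 272×4 = 540 + 311 + 105 + 1111 + 1088 = 3155
L = 3361 / 3155 × 100 = 106.5293
Paasche component (current-period weights):
ΣP(t=1)Q(t=1) = 4×165 + 1×398 + 8×17 + 14×127 + 244×5 = 660 + 398 + 136 + 1778 + 1220 = 4192
ΣP(t=0)Q(t=1) = 4×165 + 1×398 + 7×17 + 11×127 + 272×5 = 660 + 398 + 119 + 1397 + 1360 = 3934
P = 4192 / 3934 × 100 = 106.5582
Fisher = √(L × P) = √(106.5293 × 106.5582) = 106.5438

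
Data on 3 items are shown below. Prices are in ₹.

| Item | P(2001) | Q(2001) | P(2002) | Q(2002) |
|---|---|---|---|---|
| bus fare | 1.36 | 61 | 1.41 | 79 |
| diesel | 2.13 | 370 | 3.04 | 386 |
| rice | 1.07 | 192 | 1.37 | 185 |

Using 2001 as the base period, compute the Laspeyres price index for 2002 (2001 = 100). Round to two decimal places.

136.91

Laspeyres price index uses base-period quantities as weights.
ΣP(2002)·Q(2001) = 1.41×61 + 3.04×370 + 1.37×192 = 86.01 + 1124.8 + 263.04 = 1473.85
ΣP(2001)·Q(2001) = 1.36×61 + 2.13×370 + 1.07×192 = 82.96 + 788.1 + 205.44 = 1076.5
Index = 1473.85 / 1076.5 × 100 = 136.9113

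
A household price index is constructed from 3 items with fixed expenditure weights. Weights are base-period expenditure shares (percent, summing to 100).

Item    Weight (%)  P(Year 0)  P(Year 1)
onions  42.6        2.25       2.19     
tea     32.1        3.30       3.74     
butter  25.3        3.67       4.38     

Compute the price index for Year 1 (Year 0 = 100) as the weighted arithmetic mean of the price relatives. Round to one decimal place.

onions: 42.6 × (2.19/2.25) = 42.6 × 0.973333 = 41.4640
tea: 32.1 × (3.74/3.30) = 32.1 × 1.133333 = 36.3800
butter: 25.3 × (4.38/3.67) = 25.3 × 1.193460 = 30.1946
Index = Σ wᵢ·(p₁ᵢ/p₀ᵢ) = 41.4640 + 36.3800 + 30.1946 = 108.0386

108.0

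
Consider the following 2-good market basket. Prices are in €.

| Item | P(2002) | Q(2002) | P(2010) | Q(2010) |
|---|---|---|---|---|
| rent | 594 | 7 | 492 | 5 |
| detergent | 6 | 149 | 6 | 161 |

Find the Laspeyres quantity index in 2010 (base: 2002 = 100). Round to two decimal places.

Laspeyres quantity index uses base-period prices as weights.
ΣP(2002)·Q(2010) = 594×5 + 6×161 = 2970 + 966 = 3936
ΣP(2002)·Q(2002) = 594×7 + 6×149 = 4158 + 894 = 5052
Index = 3936 / 5052 × 100 = 77.9097

77.91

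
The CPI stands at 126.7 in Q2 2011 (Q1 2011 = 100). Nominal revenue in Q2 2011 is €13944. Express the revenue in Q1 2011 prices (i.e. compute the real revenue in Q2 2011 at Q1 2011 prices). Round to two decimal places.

Real = Nominal ÷ (Index/100) = 13944 ÷ (126.7/100)
     = 13944 ÷ 1.267 = 11005.5249

11005.52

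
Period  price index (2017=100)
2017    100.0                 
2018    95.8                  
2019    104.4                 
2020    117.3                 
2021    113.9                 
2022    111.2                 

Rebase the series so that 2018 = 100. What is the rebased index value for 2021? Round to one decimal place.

Rebased(2021) = 113.9 / 95.8 × 100 = 118.8935

118.9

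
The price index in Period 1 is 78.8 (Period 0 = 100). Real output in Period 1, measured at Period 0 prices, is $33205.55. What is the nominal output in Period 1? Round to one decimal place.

Nominal = Real × (Index/100) = 33205.55 × (78.8/100)
        = 33205.55 × 0.788 = 26165.9734

26166.0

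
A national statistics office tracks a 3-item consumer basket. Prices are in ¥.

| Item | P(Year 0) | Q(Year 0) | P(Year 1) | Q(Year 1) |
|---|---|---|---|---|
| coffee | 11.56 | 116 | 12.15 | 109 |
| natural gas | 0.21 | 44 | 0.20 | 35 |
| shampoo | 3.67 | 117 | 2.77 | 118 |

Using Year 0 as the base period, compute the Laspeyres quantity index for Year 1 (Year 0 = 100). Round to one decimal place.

95.6

Laspeyres quantity index uses base-period prices as weights.
ΣP(Year 0)·Q(Year 1) = 11.56×109 + 0.21×35 + 3.67×118 = 1260.04 + 7.35 + 433.06 = 1700.45
ΣP(Year 0)·Q(Year 0) = 11.56×116 + 0.21×44 + 3.67×117 = 1340.96 + 9.24 + 429.39 = 1779.59
Index = 1700.45 / 1779.59 × 100 = 95.5529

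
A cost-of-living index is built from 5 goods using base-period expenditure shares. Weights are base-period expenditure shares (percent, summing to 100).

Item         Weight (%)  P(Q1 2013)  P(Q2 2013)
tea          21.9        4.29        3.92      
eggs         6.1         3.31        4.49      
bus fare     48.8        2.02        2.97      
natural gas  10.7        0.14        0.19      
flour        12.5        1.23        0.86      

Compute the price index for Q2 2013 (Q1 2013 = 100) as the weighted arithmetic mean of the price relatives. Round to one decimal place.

123.3

tea: 21.9 × (3.92/4.29) = 21.9 × 0.913753 = 20.0112
eggs: 6.1 × (4.49/3.31) = 6.1 × 1.356495 = 8.2746
bus fare: 48.8 × (2.97/2.02) = 48.8 × 1.470297 = 71.7505
natural gas: 10.7 × (0.19/0.14) = 10.7 × 1.357143 = 14.5214
flour: 12.5 × (0.86/1.23) = 12.5 × 0.699187 = 8.7398
Index = Σ wᵢ·(p₁ᵢ/p₀ᵢ) = 20.0112 + 8.2746 + 71.7505 + 14.5214 + 8.7398 = 123.2976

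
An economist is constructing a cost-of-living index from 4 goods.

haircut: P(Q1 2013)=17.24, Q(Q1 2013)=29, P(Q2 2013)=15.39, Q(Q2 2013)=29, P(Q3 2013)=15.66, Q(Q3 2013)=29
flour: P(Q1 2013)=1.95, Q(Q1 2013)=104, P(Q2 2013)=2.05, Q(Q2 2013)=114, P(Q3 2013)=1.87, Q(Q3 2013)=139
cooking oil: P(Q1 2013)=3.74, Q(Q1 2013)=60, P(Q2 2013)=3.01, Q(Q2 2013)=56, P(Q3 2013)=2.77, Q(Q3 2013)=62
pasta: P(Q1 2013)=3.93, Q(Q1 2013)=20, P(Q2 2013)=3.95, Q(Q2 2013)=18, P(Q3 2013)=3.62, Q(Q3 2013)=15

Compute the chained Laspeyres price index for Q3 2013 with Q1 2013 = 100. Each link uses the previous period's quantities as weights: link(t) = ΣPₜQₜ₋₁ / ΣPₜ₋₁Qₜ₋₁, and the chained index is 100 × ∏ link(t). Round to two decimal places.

88.20

Link Q1 2013→Q2 2013:
ΣP(Q2 2013)Q(Q1 2013) = 15.39×29 + 2.05×104 + 3.01×60 + 3.95×20 = 446.31 + 213.2 + 180.6 + 79 = 919.11
ΣP(Q1 2013)Q(Q1 2013) = 17.24×29 + 1.95×104 + 3.74×60 + 3.93×20 = 499.96 + 202.8 + 224.4 + 78.6 = 1005.76
link = 919.11/1005.76 = 0.913846
Link Q2 2013→Q3 2013:
ΣP(Q3 2013)Q(Q2 2013) = 15.66×29 + 1.87×114 + 2.77×56 + 3.62×18 = 454.14 + 213.18 + 155.12 + 65.16 = 887.6
ΣP(Q2 2013)Q(Q2 2013) = 15.39×29 + 2.05×114 + 3.01×56 + 3.95×18 = 446.31 + 233.7 + 168.56 + 71.1 = 919.67
link = 887.6/919.67 = 0.965129
Chained index = 100 × 0.913846 × 0.965129 = 88.1979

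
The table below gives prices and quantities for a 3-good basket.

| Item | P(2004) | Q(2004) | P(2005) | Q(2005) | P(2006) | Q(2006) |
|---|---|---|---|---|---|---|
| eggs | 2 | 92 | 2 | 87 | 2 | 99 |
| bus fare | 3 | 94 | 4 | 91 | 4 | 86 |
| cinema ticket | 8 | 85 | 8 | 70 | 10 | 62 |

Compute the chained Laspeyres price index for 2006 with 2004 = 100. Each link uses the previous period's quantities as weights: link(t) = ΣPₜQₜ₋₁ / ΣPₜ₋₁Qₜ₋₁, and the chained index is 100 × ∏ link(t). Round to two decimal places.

Link 2004→2005:
ΣP(2005)Q(2004) = 2×92 + 4×94 + 8×85 = 184 + 376 + 680 = 1240
ΣP(2004)Q(2004) = 2×92 + 3×94 + 8×85 = 184 + 282 + 680 = 1146
link = 1240/1146 = 1.082024
Link 2005→2006:
ΣP(2006)Q(2005) = 2×87 + 4×91 + 10×70 = 174 + 364 + 700 = 1238
ΣP(2005)Q(2005) = 2×87 + 4×91 + 8×70 = 174 + 364 + 560 = 1098
link = 1238/1098 = 1.127505
Chained index = 100 × 1.082024 × 1.127505 = 121.9987

122.00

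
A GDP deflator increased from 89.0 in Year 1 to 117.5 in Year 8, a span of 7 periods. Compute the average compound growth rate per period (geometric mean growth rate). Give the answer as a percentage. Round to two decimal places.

Growth factor = (117.5/89.0)^(1/7) = (1.320225)^(1/7) = 1.040484
Growth rate = 1.040484 − 1 = 0.040484 = 4.0484%

4.05%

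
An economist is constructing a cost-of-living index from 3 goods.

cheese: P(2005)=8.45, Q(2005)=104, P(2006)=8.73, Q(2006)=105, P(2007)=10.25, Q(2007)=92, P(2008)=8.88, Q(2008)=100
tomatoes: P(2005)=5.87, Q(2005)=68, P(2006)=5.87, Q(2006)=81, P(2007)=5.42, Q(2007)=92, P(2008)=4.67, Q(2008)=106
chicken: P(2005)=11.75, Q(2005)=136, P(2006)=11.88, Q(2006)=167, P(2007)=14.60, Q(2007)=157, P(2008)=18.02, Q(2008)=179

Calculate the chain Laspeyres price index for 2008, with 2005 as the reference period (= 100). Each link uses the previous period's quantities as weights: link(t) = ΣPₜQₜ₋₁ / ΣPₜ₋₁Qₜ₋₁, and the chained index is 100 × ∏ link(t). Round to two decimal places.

129.91

Link 2005→2006:
ΣP(2006)Q(2005) = 8.73×104 + 5.87×68 + 11.88×136 = 907.92 + 399.16 + 1615.68 = 2922.76
ΣP(2005)Q(2005) = 8.45×104 + 5.87×68 + 11.75×136 = 878.8 + 399.16 + 1598 = 2875.96
link = 2922.76/2875.96 = 1.016273
Link 2006→2007:
ΣP(2007)Q(2006) = 10.25×105 + 5.42×81 + 14.60×167 = 1076.25 + 439.02 + 2438.2 = 3953.47
ΣP(2006)Q(2006) = 8.73×105 + 5.87×81 + 11.88×167 = 916.65 + 475.47 + 1983.96 = 3376.08
link = 3953.47/3376.08 = 1.171024
Link 2007→2008:
ΣP(2008)Q(2007) = 8.88×92 + 4.67×92 + 18.02×157 = 816.96 + 429.64 + 2829.14 = 4075.74
ΣP(2007)Q(2007) = 10.25×92 + 5.42×92 + 14.60×157 = 943 + 498.64 + 2292.2 = 3733.84
link = 4075.74/3733.84 = 1.091568
Chained index = 100 × 1.016273 × 1.171024 × 1.091568 = 129.9053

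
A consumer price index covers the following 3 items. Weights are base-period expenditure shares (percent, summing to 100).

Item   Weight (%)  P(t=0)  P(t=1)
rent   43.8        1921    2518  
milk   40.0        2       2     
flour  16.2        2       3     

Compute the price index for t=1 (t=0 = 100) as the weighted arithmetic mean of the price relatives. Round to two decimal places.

121.71

rent: 43.8 × (2518/1921) = 43.8 × 1.310776 = 57.4120
milk: 40.0 × (2/2) = 40.0 × 1.000000 = 40.0000
flour: 16.2 × (3/2) = 16.2 × 1.500000 = 24.3000
Index = Σ wᵢ·(p₁ᵢ/p₀ᵢ) = 57.4120 + 40.0000 + 24.3000 = 121.7120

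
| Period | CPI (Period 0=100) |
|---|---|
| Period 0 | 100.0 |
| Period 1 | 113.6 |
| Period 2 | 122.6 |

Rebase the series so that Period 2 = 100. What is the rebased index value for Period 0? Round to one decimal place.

81.6

Rebased(Period 0) = 100.0 / 122.6 × 100 = 81.5661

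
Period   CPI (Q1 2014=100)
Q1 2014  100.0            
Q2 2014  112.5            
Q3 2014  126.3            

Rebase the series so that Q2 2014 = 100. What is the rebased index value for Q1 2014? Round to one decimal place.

Rebased(Q1 2014) = 100.0 / 112.5 × 100 = 88.8889

88.9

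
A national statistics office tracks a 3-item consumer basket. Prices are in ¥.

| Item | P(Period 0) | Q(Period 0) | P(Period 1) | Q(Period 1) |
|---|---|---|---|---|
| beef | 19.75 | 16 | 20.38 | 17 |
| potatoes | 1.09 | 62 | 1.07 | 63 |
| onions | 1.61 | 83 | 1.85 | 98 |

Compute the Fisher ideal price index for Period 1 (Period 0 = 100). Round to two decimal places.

105.71

Laspeyres component (base-period weights):
ΣP(Period 1)Q(Period 0) = 20.38×16 + 1.07×62 + 1.85×83 = 326.08 + 66.34 + 153.55 = 545.97
ΣP(Period 0)Q(Period 0) = 19.75×16 + 1.09×62 + 1.61×83 = 316 + 67.58 + 133.63 = 517.21
L = 545.97 / 517.21 × 100 = 105.5606
Paasche component (current-period weights):
ΣP(Period 1)Q(Period 1) = 20.38×17 + 1.07×63 + 1.85×98 = 346.46 + 67.41 + 181.3 = 595.17
ΣP(Period 0)Q(Period 1) = 19.75×17 + 1.09×63 + 1.61×98 = 335.75 + 68.67 + 157.78 = 562.2
P = 595.17 / 562.2 × 100 = 105.8645
Fisher = √(L × P) = √(105.5606 × 105.8645) = 105.7124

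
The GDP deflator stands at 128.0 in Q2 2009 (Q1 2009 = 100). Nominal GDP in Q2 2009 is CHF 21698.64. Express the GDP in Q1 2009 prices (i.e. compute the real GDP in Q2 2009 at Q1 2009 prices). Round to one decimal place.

Real = Nominal ÷ (Index/100) = 21698.64 ÷ (128.0/100)
     = 21698.64 ÷ 1.280 = 16952.0625

16952.1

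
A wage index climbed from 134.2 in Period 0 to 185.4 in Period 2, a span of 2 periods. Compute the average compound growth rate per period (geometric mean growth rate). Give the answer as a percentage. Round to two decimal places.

17.54%

Growth factor = (185.4/134.2)^(1/2) = (1.381520)^(1/2) = 1.175381
Growth rate = 1.175381 − 1 = 0.175381 = 17.5381%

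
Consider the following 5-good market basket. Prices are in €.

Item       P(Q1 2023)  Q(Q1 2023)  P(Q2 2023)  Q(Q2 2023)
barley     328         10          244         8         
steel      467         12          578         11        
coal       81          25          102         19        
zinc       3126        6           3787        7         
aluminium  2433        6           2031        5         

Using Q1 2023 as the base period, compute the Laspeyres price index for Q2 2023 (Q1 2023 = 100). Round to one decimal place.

105.8

Laspeyres price index uses base-period quantities as weights.
ΣP(Q2 2023)·Q(Q1 2023) = 244×10 + 578×12 + 102×25 + 3787×6 + 2031×6 = 2440 + 6936 + 2550 + 22722 + 12186 = 46834
ΣP(Q1 2023)·Q(Q1 2023) = 328×10 + 467×12 + 81×25 + 3126×6 + 2433×6 = 3280 + 5604 + 2025 + 18756 + 14598 = 44263
Index = 46834 / 44263 × 100 = 105.8085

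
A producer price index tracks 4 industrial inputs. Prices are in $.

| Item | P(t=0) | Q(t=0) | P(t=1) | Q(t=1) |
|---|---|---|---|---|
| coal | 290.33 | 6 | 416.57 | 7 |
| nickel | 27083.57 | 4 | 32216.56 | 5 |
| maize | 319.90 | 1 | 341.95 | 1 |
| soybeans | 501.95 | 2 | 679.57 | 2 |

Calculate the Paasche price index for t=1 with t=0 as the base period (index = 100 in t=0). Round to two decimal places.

Paasche price index uses current-period quantities as weights.
ΣP(t=1)·Q(t=1) = 416.57×7 + 32216.56×5 + 341.95×1 + 679.57×2 = 2915.99 + 161082.8 + 341.95 + 1359.14 = 165699.88
ΣP(t=0)·Q(t=1) = 290.33×7 + 27083.57×5 + 319.90×1 + 501.95×2 = 2032.31 + 135417.85 + 319.9 + 1003.9 = 138773.96
Index = 165699.88 / 138773.96 × 100 = 119.4027

119.40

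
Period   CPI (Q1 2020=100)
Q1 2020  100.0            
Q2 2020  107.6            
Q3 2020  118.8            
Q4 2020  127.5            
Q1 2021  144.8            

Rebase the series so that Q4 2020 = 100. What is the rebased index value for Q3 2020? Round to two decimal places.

93.18

Rebased(Q3 2020) = 118.8 / 127.5 × 100 = 93.1765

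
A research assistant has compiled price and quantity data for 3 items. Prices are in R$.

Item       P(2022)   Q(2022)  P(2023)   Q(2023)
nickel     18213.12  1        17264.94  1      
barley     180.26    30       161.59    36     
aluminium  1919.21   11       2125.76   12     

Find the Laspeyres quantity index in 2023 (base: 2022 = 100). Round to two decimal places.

106.71

Laspeyres quantity index uses base-period prices as weights.
ΣP(2022)·Q(2023) = 18213.12×1 + 180.26×36 + 1919.21×12 = 18213.12 + 6489.36 + 23030.52 = 47733
ΣP(2022)·Q(2022) = 18213.12×1 + 180.26×30 + 1919.21×11 = 18213.12 + 5407.8 + 21111.31 = 44732.23
Index = 47733 / 44732.23 × 100 = 106.7083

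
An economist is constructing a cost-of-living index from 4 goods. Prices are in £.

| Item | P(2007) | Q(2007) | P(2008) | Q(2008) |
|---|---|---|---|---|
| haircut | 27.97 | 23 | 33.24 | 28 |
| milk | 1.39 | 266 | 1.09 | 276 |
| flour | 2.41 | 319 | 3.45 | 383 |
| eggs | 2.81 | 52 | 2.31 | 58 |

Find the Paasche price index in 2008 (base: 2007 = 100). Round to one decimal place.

119.3

Paasche price index uses current-period quantities as weights.
ΣP(2008)·Q(2008) = 33.24×28 + 1.09×276 + 3.45×383 + 2.31×58 = 930.72 + 300.84 + 1321.35 + 133.98 = 2686.89
ΣP(2007)·Q(2008) = 27.97×28 + 1.39×276 + 2.41×383 + 2.81×58 = 783.16 + 383.64 + 923.03 + 162.98 = 2252.81
Index = 2686.89 / 2252.81 × 100 = 119.2684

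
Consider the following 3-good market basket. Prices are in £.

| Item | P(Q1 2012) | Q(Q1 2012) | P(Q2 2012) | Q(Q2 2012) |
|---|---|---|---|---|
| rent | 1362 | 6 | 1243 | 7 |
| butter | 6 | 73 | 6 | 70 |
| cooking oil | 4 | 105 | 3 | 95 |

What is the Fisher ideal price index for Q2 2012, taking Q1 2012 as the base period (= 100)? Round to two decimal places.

Laspeyres component (base-period weights):
ΣP(Q2 2012)Q(Q1 2012) = 1243×6 + 6×73 + 3×105 = 7458 + 438 + 315 = 8211
ΣP(Q1 2012)Q(Q1 2012) = 1362×6 + 6×73 + 4×105 = 8172 + 438 + 420 = 9030
L = 8211 / 9030 × 100 = 90.9302
Paasche component (current-period weights):
ΣP(Q2 2012)Q(Q2 2012) = 1243×7 + 6×70 + 3×95 = 8701 + 420 + 285 = 9406
ΣP(Q1 2012)Q(Q2 2012) = 1362×7 + 6×70 + 4×95 = 9534 + 420 + 380 = 10334
P = 9406 / 10334 × 100 = 91.0199
Fisher = √(L × P) = √(90.9302 × 91.0199) = 90.9751

90.98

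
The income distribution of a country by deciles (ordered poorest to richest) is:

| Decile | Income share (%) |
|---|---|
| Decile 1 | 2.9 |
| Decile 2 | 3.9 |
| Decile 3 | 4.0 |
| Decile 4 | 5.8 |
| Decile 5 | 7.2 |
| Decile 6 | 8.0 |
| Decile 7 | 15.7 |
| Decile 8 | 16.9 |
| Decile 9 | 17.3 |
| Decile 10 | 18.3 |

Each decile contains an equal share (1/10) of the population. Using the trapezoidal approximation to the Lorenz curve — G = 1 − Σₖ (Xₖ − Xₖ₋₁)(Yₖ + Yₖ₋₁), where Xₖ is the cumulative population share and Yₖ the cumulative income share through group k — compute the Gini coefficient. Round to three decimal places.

0.327

Cumulative income shares Yₖ: 0.0290, 0.0680, 0.1080, 0.1660, 0.2380, 0.3180, 0.4750, 0.6440, 0.8170, 1.0000
Σ (Xₖ−Xₖ₋₁)(Yₖ+Yₖ₋₁) = (1/10)(0.0290+0.0000) + (1/10)(0.0680+0.0290) + (1/10)(0.1080+0.0680) + (1/10)(0.1660+0.1080) + (1/10)(0.2380+0.1660) + (1/10)(0.3180+0.2380) + (1/10)(0.4750+0.3180) + (1/10)(0.6440+0.4750) + (1/10)(0.8170+0.6440) + (1/10)(1.0000+0.8170)
  = 0.0029 + 0.0097 + 0.0176 + 0.0274 + 0.0404 + 0.0556 + 0.0793 + 0.1119 + 0.1461 + 0.1817 = 0.6726
G = 1 − 0.6726 = 0.3274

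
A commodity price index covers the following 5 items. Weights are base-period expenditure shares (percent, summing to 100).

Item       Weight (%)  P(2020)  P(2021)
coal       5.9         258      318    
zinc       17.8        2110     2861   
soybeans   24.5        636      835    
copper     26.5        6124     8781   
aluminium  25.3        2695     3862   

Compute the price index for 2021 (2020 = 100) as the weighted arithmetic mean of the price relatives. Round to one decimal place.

coal: 5.9 × (318/258) = 5.9 × 1.232558 = 7.2721
zinc: 17.8 × (2861/2110) = 17.8 × 1.355924 = 24.1355
soybeans: 24.5 × (835/636) = 24.5 × 1.312893 = 32.1659
copper: 26.5 × (8781/6124) = 26.5 × 1.433867 = 37.9975
aluminium: 25.3 × (3862/2695) = 25.3 × 1.433024 = 36.2555
Index = Σ wᵢ·(p₁ᵢ/p₀ᵢ) = 7.2721 + 24.1355 + 32.1659 + 37.9975 + 36.2555 = 137.8264

137.8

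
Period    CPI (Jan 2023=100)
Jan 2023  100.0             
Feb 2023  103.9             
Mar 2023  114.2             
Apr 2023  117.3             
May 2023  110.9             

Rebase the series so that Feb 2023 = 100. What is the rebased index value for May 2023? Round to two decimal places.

106.74

Rebased(May 2023) = 110.9 / 103.9 × 100 = 106.7372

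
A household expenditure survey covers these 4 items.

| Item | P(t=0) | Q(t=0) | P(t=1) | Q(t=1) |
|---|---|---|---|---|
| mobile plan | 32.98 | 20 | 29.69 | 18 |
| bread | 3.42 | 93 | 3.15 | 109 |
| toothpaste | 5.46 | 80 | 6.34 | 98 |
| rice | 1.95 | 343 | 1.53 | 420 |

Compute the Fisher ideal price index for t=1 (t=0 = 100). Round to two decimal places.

Laspeyres component (base-period weights):
ΣP(t=1)Q(t=0) = 29.69×20 + 3.15×93 + 6.34×80 + 1.53×343 = 593.8 + 292.95 + 507.2 + 524.79 = 1918.74
ΣP(t=0)Q(t=0) = 32.98×20 + 3.42×93 + 5.46×80 + 1.95×343 = 659.6 + 318.06 + 436.8 + 668.85 = 2083.31
L = 1918.74 / 2083.31 × 100 = 92.1006
Paasche component (current-period weights):
ΣP(t=1)Q(t=1) = 29.69×18 + 3.15×109 + 6.34×98 + 1.53×420 = 534.42 + 343.35 + 621.32 + 642.6 = 2141.69
ΣP(t=0)Q(t=1) = 32.98×18 + 3.42×109 + 5.46×98 + 1.95×420 = 593.64 + 372.78 + 535.08 + 819 = 2320.5
P = 2141.69 / 2320.5 × 100 = 92.2943
Fisher = √(L × P) = √(92.1006 × 92.2943) = 92.1974

92.20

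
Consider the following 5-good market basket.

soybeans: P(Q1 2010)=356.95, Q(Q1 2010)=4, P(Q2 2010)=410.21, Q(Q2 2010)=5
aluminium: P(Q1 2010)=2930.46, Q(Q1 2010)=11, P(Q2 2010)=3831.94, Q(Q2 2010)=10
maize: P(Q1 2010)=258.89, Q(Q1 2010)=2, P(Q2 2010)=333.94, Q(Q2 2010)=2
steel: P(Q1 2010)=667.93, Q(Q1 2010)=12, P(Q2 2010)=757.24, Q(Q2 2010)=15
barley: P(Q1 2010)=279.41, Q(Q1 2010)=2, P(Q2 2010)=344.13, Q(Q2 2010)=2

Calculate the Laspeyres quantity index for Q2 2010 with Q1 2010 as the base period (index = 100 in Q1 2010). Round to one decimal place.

Laspeyres quantity index uses base-period prices as weights.
ΣP(Q1 2010)·Q(Q2 2010) = 356.95×5 + 2930.46×10 + 258.89×2 + 667.93×15 + 279.41×2 = 1784.75 + 29304.6 + 517.78 + 10018.95 + 558.82 = 42184.9
ΣP(Q1 2010)·Q(Q1 2010) = 356.95×4 + 2930.46×11 + 258.89×2 + 667.93×12 + 279.41×2 = 1427.8 + 32235.06 + 517.78 + 8015.16 + 558.82 = 42754.62
Index = 42184.9 / 42754.62 × 100 = 98.6675

98.7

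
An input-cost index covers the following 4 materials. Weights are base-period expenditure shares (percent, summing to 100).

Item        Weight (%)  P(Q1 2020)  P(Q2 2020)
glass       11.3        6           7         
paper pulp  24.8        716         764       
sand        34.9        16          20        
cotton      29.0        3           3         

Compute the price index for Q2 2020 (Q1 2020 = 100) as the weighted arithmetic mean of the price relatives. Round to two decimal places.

glass: 11.3 × (7/6) = 11.3 × 1.166667 = 13.1833
paper pulp: 24.8 × (764/716) = 24.8 × 1.067039 = 26.4626
sand: 34.9 × (20/16) = 34.9 × 1.250000 = 43.6250
cotton: 29.0 × (3/3) = 29.0 × 1.000000 = 29.0000
Index = Σ wᵢ·(p₁ᵢ/p₀ᵢ) = 13.1833 + 26.4626 + 43.6250 + 29.0000 = 112.2709

112.27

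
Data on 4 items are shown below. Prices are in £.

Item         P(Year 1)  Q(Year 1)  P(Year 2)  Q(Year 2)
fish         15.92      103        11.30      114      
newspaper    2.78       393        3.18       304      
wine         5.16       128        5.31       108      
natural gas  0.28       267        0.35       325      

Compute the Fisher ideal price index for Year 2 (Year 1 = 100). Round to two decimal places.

Laspeyres component (base-period weights):
ΣP(Year 2)Q(Year 1) = 11.30×103 + 3.18×393 + 5.31×128 + 0.35×267 = 1163.9 + 1249.74 + 679.68 + 93.45 = 3186.77
ΣP(Year 1)Q(Year 1) = 15.92×103 + 2.78×393 + 5.16×128 + 0.28×267 = 1639.76 + 1092.54 + 660.48 + 74.76 = 3467.54
L = 3186.77 / 3467.54 × 100 = 91.9029
Paasche component (current-period weights):
ΣP(Year 2)Q(Year 2) = 11.30×114 + 3.18×304 + 5.31×108 + 0.35×325 = 1288.2 + 966.72 + 573.48 + 113.75 = 2942.15
ΣP(Year 1)Q(Year 2) = 15.92×114 + 2.78×304 + 5.16×108 + 0.28×325 = 1814.88 + 845.12 + 557.28 + 91 = 3308.28
P = 2942.15 / 3308.28 × 100 = 88.9329
Fisher = √(L × P) = √(91.9029 × 88.9329) = 90.4057

90.41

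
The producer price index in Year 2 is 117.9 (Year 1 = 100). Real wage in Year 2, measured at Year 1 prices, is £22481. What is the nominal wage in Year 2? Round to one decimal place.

Nominal = Real × (Index/100) = 22481 × (117.9/100)
        = 22481 × 1.179 = 26505.0990

26505.1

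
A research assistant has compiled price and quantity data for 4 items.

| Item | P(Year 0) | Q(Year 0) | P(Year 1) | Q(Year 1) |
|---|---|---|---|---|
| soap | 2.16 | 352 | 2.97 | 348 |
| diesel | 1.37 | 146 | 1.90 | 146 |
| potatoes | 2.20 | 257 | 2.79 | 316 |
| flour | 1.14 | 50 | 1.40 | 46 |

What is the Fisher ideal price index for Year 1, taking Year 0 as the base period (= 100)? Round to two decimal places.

133.06

Laspeyres component (base-period weights):
ΣP(Year 1)Q(Year 0) = 2.97×352 + 1.90×146 + 2.79×257 + 1.40×50 = 1045.44 + 277.4 + 717.03 + 70 = 2109.87
ΣP(Year 0)Q(Year 0) = 2.16×352 + 1.37×146 + 2.20×257 + 1.14×50 = 760.32 + 200.02 + 565.4 + 57 = 1582.74
L = 2109.87 / 1582.74 × 100 = 133.3049
Paasche component (current-period weights):
ΣP(Year 1)Q(Year 1) = 2.97×348 + 1.90×146 + 2.79×316 + 1.40×46 = 1033.56 + 277.4 + 881.64 + 64.4 = 2257
ΣP(Year 0)Q(Year 1) = 2.16×348 + 1.37×146 + 2.20×316 + 1.14×46 = 751.68 + 200.02 + 695.2 + 52.44 = 1699.34
P = 2257 / 1699.34 × 100 = 132.8163
Fisher = √(L × P) = √(133.3049 × 132.8163) = 133.0604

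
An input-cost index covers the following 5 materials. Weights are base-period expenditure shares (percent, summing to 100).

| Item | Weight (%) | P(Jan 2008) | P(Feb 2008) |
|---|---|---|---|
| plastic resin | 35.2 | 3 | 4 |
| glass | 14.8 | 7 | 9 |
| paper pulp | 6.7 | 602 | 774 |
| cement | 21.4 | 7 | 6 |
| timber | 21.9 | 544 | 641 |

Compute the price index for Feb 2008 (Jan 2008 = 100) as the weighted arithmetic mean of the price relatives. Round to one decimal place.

plastic resin: 35.2 × (4/3) = 35.2 × 1.333333 = 46.9333
glass: 14.8 × (9/7) = 14.8 × 1.285714 = 19.0286
paper pulp: 6.7 × (774/602) = 6.7 × 1.285714 = 8.6143
cement: 21.4 × (6/7) = 21.4 × 0.857143 = 18.3429
timber: 21.9 × (641/544) = 21.9 × 1.178309 = 25.8050
Index = Σ wᵢ·(p₁ᵢ/p₀ᵢ) = 46.9333 + 19.0286 + 8.6143 + 18.3429 + 25.8050 = 118.7240

118.7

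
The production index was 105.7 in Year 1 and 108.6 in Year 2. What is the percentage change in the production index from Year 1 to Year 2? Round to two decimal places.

Change = (108.6 − 105.7) / 105.7 × 100
       = 2.9 / 105.7 × 100 = 2.7436%

2.74%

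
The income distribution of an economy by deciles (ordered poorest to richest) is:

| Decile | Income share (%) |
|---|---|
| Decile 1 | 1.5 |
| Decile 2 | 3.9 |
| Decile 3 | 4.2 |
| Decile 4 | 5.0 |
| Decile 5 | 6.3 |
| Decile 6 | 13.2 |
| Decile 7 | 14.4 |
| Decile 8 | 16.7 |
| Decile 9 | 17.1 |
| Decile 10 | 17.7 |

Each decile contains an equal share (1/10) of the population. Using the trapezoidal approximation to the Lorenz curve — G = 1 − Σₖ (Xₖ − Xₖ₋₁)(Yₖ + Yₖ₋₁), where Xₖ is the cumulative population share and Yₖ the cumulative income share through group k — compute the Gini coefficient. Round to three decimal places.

0.336

Cumulative income shares Yₖ: 0.0150, 0.0540, 0.0960, 0.1460, 0.2090, 0.3410, 0.4850, 0.6520, 0.8230, 1.0000
Σ (Xₖ−Xₖ₋₁)(Yₖ+Yₖ₋₁) = (1/10)(0.0150+0.0000) + (1/10)(0.0540+0.0150) + (1/10)(0.0960+0.0540) + (1/10)(0.1460+0.0960) + (1/10)(0.2090+0.1460) + (1/10)(0.3410+0.2090) + (1/10)(0.4850+0.3410) + (1/10)(0.6520+0.4850) + (1/10)(0.8230+0.6520) + (1/10)(1.0000+0.8230)
  = 0.0015 + 0.0069 + 0.0150 + 0.0242 + 0.0355 + 0.0550 + 0.0826 + 0.1137 + 0.1475 + 0.1823 = 0.6642
G = 1 − 0.6642 = 0.3358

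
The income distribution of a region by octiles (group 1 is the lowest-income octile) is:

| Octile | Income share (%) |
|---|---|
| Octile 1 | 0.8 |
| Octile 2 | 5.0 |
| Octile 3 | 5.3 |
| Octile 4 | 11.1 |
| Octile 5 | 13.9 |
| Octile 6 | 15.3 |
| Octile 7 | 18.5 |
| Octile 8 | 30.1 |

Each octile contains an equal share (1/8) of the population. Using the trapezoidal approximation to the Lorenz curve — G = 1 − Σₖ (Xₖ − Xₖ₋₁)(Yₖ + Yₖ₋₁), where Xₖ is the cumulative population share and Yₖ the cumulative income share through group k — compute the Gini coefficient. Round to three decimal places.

0.382

Cumulative income shares Yₖ: 0.0080, 0.0580, 0.1110, 0.2220, 0.3610, 0.5140, 0.6990, 1.0000
Σ (Xₖ−Xₖ₋₁)(Yₖ+Yₖ₋₁) = (1/8)(0.0080+0.0000) + (1/8)(0.0580+0.0080) + (1/8)(0.1110+0.0580) + (1/8)(0.2220+0.1110) + (1/8)(0.3610+0.2220) + (1/8)(0.5140+0.3610) + (1/8)(0.6990+0.5140) + (1/8)(1.0000+0.6990)
  = 0.0010 + 0.0083 + 0.0211 + 0.0416 + 0.0729 + 0.1094 + 0.1516 + 0.2124 = 0.6182
G = 1 − 0.6182 = 0.3818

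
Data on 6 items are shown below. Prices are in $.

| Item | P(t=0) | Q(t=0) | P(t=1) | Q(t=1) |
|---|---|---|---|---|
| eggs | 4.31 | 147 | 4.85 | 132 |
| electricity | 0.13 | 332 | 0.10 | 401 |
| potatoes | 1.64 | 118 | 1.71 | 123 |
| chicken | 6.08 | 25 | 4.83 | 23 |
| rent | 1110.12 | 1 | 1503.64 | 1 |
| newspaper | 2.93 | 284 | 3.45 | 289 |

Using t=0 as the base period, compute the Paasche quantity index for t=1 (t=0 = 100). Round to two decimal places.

98.60

Paasche quantity index uses current-period prices as weights.
ΣP(t=1)·Q(t=1) = 4.85×132 + 0.10×401 + 1.71×123 + 4.83×23 + 1503.64×1 + 3.45×289 = 640.2 + 40.1 + 210.33 + 111.09 + 1503.64 + 997.05 = 3502.41
ΣP(t=1)·Q(t=0) = 4.85×147 + 0.10×332 + 1.71×118 + 4.83×25 + 1503.64×1 + 3.45×284 = 712.95 + 33.2 + 201.78 + 120.75 + 1503.64 + 979.8 = 3552.12
Index = 3502.41 / 3552.12 × 100 = 98.6006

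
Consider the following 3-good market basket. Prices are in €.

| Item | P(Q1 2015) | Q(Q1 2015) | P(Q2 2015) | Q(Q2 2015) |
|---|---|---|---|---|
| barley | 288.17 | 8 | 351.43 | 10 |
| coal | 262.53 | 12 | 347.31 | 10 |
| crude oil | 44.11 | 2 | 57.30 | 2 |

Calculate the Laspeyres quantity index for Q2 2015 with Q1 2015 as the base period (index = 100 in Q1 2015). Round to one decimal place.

Laspeyres quantity index uses base-period prices as weights.
ΣP(Q1 2015)·Q(Q2 2015) = 288.17×10 + 262.53×10 + 44.11×2 = 2881.7 + 2625.3 + 88.22 = 5595.22
ΣP(Q1 2015)·Q(Q1 2015) = 288.17×8 + 262.53×12 + 44.11×2 = 2305.36 + 3150.36 + 88.22 = 5543.94
Index = 5595.22 / 5543.94 × 100 = 100.9250

100.9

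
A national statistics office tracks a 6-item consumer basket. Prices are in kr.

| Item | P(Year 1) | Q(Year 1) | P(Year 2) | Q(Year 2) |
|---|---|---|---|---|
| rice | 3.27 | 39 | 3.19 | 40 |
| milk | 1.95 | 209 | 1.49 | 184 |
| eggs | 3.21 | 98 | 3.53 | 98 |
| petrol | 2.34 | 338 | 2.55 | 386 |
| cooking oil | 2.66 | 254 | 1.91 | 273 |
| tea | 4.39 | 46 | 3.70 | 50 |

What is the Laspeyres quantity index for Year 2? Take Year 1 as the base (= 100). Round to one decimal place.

105.4

Laspeyres quantity index uses base-period prices as weights.
ΣP(Year 1)·Q(Year 2) = 3.27×40 + 1.95×184 + 3.21×98 + 2.34×386 + 2.66×273 + 4.39×50 = 130.8 + 358.8 + 314.58 + 903.24 + 726.18 + 219.5 = 2653.1
ΣP(Year 1)·Q(Year 1) = 3.27×39 + 1.95×209 + 3.21×98 + 2.34×338 + 2.66×254 + 4.39×46 = 127.53 + 407.55 + 314.58 + 790.92 + 675.64 + 201.94 = 2518.16
Index = 2653.1 / 2518.16 × 100 = 105.3587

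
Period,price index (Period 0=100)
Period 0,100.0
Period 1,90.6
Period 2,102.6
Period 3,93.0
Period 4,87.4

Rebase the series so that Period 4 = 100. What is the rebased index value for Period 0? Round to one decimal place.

Rebased(Period 0) = 100.0 / 87.4 × 100 = 114.4165

114.4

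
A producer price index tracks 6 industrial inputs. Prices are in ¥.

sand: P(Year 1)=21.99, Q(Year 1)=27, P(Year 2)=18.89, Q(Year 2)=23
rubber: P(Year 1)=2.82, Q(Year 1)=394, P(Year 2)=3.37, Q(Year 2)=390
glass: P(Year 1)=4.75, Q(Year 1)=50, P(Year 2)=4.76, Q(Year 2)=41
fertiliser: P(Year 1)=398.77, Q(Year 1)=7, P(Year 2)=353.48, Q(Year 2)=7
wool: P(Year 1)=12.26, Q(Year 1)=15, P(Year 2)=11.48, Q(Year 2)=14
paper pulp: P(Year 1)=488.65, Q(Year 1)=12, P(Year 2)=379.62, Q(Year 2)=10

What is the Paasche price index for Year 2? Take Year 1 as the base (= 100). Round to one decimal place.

Paasche price index uses current-period quantities as weights.
ΣP(Year 2)·Q(Year 2) = 18.89×23 + 3.37×390 + 4.76×41 + 353.48×7 + 11.48×14 + 379.62×10 = 434.47 + 1314.3 + 195.16 + 2474.36 + 160.72 + 3796.2 = 8375.21
ΣP(Year 1)·Q(Year 2) = 21.99×23 + 2.82×390 + 4.75×41 + 398.77×7 + 12.26×14 + 488.65×10 = 505.77 + 1099.8 + 194.75 + 2791.39 + 171.64 + 4886.5 = 9649.85
Index = 8375.21 / 9649.85 × 100 = 86.7911

86.8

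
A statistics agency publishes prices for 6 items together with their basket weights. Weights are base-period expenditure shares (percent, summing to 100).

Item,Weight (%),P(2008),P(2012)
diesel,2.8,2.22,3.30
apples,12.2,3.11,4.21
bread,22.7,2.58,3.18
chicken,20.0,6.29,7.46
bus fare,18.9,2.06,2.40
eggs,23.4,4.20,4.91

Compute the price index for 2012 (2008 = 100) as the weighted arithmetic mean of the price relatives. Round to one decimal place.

121.8

diesel: 2.8 × (3.30/2.22) = 2.8 × 1.486486 = 4.1622
apples: 12.2 × (4.21/3.11) = 12.2 × 1.353698 = 16.5151
bread: 22.7 × (3.18/2.58) = 22.7 × 1.232558 = 27.9791
chicken: 20.0 × (7.46/6.29) = 20.0 × 1.186010 = 23.7202
bus fare: 18.9 × (2.40/2.06) = 18.9 × 1.165049 = 22.0194
eggs: 23.4 × (4.91/4.20) = 23.4 × 1.169048 = 27.3557
Index = Σ wᵢ·(p₁ᵢ/p₀ᵢ) = 4.1622 + 16.5151 + 27.9791 + 23.7202 + 22.0194 + 27.3557 = 121.7517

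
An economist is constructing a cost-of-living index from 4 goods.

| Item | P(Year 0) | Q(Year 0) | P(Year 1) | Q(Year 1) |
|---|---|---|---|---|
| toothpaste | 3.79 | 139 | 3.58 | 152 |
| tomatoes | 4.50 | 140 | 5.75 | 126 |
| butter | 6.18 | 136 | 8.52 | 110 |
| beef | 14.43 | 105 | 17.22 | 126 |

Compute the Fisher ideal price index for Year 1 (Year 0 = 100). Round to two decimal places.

Laspeyres component (base-period weights):
ΣP(Year 1)Q(Year 0) = 3.58×139 + 5.75×140 + 8.52×136 + 17.22×105 = 497.62 + 805 + 1158.72 + 1808.1 = 4269.44
ΣP(Year 0)Q(Year 0) = 3.79×139 + 4.50×140 + 6.18×136 + 14.43×105 = 526.81 + 630 + 840.48 + 1515.15 = 3512.44
L = 4269.44 / 3512.44 × 100 = 121.5520
Paasche component (current-period weights):
ΣP(Year 1)Q(Year 1) = 3.58×152 + 5.75×126 + 8.52×110 + 17.22×126 = 544.16 + 724.5 + 937.2 + 2169.72 = 4375.58
ΣP(Year 0)Q(Year 1) = 3.79×152 + 4.50×126 + 6.18×110 + 14.43×126 = 576.08 + 567 + 679.8 + 1818.18 = 3641.06
P = 4375.58 / 3641.06 × 100 = 120.1732
Fisher = √(L × P) = √(121.5520 × 120.1732) = 120.8606

120.86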